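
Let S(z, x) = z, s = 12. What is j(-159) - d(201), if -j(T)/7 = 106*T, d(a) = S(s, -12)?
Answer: 117966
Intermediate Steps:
d(a) = 12
j(T) = -742*T
j(-159) - d(201) = -742*(-159) - 1*12 = 117978 - 12 = 117966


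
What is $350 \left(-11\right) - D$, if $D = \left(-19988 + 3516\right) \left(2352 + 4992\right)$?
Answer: $120966518$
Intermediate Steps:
$D = -120970368$ ($D = \left(-16472\right) 7344 = -120970368$)
$350 \left(-11\right) - D = 350 \left(-11\right) - -120970368 = -3850 + 120970368 = 120966518$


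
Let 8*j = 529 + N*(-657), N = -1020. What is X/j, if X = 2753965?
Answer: 22031720/670669 ≈ 32.850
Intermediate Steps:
j = 670669/8 (j = (529 - 1020*(-657))/8 = (529 + 670140)/8 = (⅛)*670669 = 670669/8 ≈ 83834.)
X/j = 2753965/(670669/8) = 2753965*(8/670669) = 22031720/670669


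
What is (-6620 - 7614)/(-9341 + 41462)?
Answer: -14234/32121 ≈ -0.44314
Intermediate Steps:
(-6620 - 7614)/(-9341 + 41462) = -14234/32121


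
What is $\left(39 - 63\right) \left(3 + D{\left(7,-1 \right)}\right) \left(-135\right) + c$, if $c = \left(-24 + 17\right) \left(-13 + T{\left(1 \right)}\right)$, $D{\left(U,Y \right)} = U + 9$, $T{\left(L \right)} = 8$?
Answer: $61595$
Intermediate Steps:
$D{\left(U,Y \right)} = 9 + U$
$c = 35$ ($c = \left(-24 + 17\right) \left(-13 + 8\right) = \left(-7\right) \left(-5\right) = 35$)
$\left(39 - 63\right) \left(3 + D{\left(7,-1 \right)}\right) \left(-135\right) + c = \left(39 - 63\right) \left(3 + \left(9 + 7\right)\right) \left(-135\right) + 35 = - 24 \left(3 + 16\right) \left(-135\right) + 35 = \left(-24\right) 19 \left(-135\right) + 35 = \left(-456\right) \left(-135\right) + 35 = 61560 + 35 = 61595$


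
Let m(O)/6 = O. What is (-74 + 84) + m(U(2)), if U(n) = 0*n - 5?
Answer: -20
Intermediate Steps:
U(n) = -5 (U(n) = 0 - 5 = -5)
m(O) = 6*O
(-74 + 84) + m(U(2)) = (-74 + 84) + 6*(-5) = 10 - 30 = -20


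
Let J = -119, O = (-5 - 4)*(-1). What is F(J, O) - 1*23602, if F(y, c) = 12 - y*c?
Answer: -22519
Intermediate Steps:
O = 9 (O = -9*(-1) = 9)
F(y, c) = 12 - c*y
F(J, O) - 1*23602 = (12 - 1*9*(-119)) - 1*23602 = (12 + 1071) - 23602 = 1083 - 23602 = -22519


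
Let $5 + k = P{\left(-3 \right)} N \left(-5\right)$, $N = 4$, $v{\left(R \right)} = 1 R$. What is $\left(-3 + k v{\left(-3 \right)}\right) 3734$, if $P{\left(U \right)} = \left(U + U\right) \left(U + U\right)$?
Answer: $8110248$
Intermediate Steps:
$v{\left(R \right)} = R$
$P{\left(U \right)} = 4 U^{2}$ ($P{\left(U \right)} = 2 U 2 U = 4 U^{2}$)
$k = -725$ ($k = -5 + 4 \left(-3\right)^{2} \cdot 4 \left(-5\right) = -5 + 4 \cdot 9 \cdot 4 \left(-5\right) = -5 + 36 \cdot 4 \left(-5\right) = -5 + 144 \left(-5\right) = -5 - 720 = -725$)
$\left(-3 + k v{\left(-3 \right)}\right) 3734 = \left(-3 - -2175\right) 3734 = \left(-3 + 2175\right) 3734 = 2172 \cdot 3734 = 8110248$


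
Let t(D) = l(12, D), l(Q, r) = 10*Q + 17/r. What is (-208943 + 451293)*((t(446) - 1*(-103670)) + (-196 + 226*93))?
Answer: 6734539218575/223 ≈ 3.0200e+10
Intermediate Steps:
t(D) = 120 + 17/D (t(D) = 10*12 + 17/D = 120 + 17/D)
(-208943 + 451293)*((t(446) - 1*(-103670)) + (-196 + 226*93)) = (-208943 + 451293)*(((120 + 17/446) - 1*(-103670)) + (-196 + 226*93)) = 242350*(((120 + 17*(1/446)) + 103670) + (-196 + 21018)) = 242350*(((120 + 17/446) + 103670) + 20822) = 242350*((53537/446 + 103670) + 20822) = 242350*(46290357/446 + 20822) = 242350*(55576969/446) = 6734539218575/223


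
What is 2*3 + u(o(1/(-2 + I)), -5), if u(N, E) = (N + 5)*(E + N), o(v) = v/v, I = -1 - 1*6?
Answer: -18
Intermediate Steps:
I = -7 (I = -1 - 6 = -7)
o(v) = 1
u(N, E) = (5 + N)*(E + N)
2*3 + u(o(1/(-2 + I)), -5) = 2*3 + (1² + 5*(-5) + 5*1 - 5*1) = 6 + (1 - 25 + 5 - 5) = 6 - 24 = -18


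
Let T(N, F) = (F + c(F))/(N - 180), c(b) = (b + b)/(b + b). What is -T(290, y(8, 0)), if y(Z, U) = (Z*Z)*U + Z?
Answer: -9/110 ≈ -0.081818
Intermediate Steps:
c(b) = 1 (c(b) = (2*b)/((2*b)) = (2*b)*(1/(2*b)) = 1)
y(Z, U) = Z + U*Z² (y(Z, U) = Z²*U + Z = U*Z² + Z = Z + U*Z²)
T(N, F) = (1 + F)/(-180 + N) (T(N, F) = (F + 1)/(N - 180) = (1 + F)/(-180 + N))
-T(290, y(8, 0)) = -(1 + 8*(1 + 0*8))/(-180 + 290) = -(1 + 8*(1 + 0))/110 = -(1 + 8*1)/110 = -(1 + 8)/110 = -9/110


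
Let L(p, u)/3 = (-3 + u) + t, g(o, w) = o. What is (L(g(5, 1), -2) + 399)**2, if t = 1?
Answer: 149769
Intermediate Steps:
L(p, u) = -6 + 3*u (L(p, u) = 3*((-3 + u) + 1) = 3*(-2 + u) = -6 + 3*u)
(L(g(5, 1), -2) + 399)**2 = ((-6 + 3*(-2)) + 399)**2 = ((-6 - 6) + 399)**2 = (-12 + 399)**2 = 387**2 = 149769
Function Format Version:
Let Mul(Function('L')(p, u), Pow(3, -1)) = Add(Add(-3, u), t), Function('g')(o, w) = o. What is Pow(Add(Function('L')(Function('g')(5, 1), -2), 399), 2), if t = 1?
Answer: 149769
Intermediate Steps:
Function('L')(p, u) = Add(-6, Mul(3, u)) (Function('L')(p, u) = Mul(3, Add(Add(-3, u), 1)) = Mul(3, Add(-2, u)) = Add(-6, Mul(3, u)))
Pow(Add(Function('L')(Function('g')(5, 1), -2), 399), 2) = Pow(Add(Add(-6, Mul(3, -2)), 399), 2) = Pow(Add(Add(-6, -6), 399), 2) = Pow(Add(-12, 399), 2) = Pow(387, 2) = 149769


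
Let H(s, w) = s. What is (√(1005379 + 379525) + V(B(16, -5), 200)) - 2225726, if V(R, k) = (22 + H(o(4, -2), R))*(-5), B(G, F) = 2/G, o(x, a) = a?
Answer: -2225826 + 2*√346226 ≈ -2.2246e+6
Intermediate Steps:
V(R, k) = -100 (V(R, k) = (22 - 2)*(-5) = 20*(-5) = -100)
(√(1005379 + 379525) + V(B(16, -5), 200)) - 2225726 = (√(1005379 + 379525) - 100) - 2225726 = (√1384904 - 100) - 2225726 = (2*√346226 - 100) - 2225726 = (-100 + 2*√346226) - 2225726 = -2225826 + 2*√346226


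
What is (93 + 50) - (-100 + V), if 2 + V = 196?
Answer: 49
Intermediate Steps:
V = 194 (V = -2 + 196 = 194)
(93 + 50) - (-100 + V) = (93 + 50) - (-100 + 194) = 143 - 1*94 = 143 - 94 = 49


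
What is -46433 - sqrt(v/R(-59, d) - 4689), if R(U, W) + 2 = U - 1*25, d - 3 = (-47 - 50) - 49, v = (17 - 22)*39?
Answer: -46433 - I*sqrt(34663074)/86 ≈ -46433.0 - 68.46*I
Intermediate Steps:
v = -195 (v = -5*39 = -195)
d = -143 (d = 3 + ((-47 - 50) - 49) = 3 + (-97 - 49) = 3 - 146 = -143)
R(U, W) = -27 + U (R(U, W) = -2 + (U - 1*25) = -2 + (U - 25) = -2 + (-25 + U) = -27 + U)
-46433 - sqrt(v/R(-59, d) - 4689) = -46433 - sqrt(-195/(-27 - 59) - 4689) = -46433 - sqrt(-195/(-86) - 4689) = -46433 - sqrt(-195*(-1/86) - 4689) = -46433 - sqrt(195/86 - 4689) = -46433 - sqrt(-403059/86) = -46433 - I*sqrt(34663074)/86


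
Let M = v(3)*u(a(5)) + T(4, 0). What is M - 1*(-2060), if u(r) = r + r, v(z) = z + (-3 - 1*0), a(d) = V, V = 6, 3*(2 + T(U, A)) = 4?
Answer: 6178/3 ≈ 2059.3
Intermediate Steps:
T(U, A) = -⅔ (T(U, A) = -2 + (⅓)*4 = -2 + 4/3 = -⅔)
a(d) = 6
v(z) = -3 + z (v(z) = z + (-3 + 0) = z - 3 = -3 + z)
u(r) = 2*r
M = -⅔ (M = (-3 + 3)*(2*6) - ⅔ = 0*12 - ⅔ = 0 - ⅔ = -⅔ ≈ -0.66667)
M - 1*(-2060) = -⅔ - 1*(-2060) = -⅔ + 2060 = 6178/3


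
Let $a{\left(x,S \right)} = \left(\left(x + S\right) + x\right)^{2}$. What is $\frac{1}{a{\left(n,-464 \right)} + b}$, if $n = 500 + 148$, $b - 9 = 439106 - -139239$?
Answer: $\frac{1}{1270578} \approx 7.8704 \cdot 10^{-7}$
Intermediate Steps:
$b = 578354$ ($b = 9 + \left(439106 - -139239\right) = 9 + \left(439106 + 139239\right) = 9 + 578345 = 578354$)
$n = 648$
$a{\left(x,S \right)} = \left(S + 2 x\right)^{2}$ ($a{\left(x,S \right)} = \left(\left(S + x\right) + x\right)^{2} = \left(S + 2 x\right)^{2}$)
$\frac{1}{a{\left(n,-464 \right)} + b} = \frac{1}{\left(-464 + 2 \cdot 648\right)^{2} + 578354} = \frac{1}{\left(-464 + 1296\right)^{2} + 578354} = \frac{1}{832^{2} + 578354} = \frac{1}{692224 + 578354} = \frac{1}{1270578}$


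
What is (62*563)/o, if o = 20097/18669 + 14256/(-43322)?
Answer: 672171891874/14392785 ≈ 46702.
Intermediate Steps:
o = 14392785/19256629 (o = 20097*(1/18669) + 14256*(-1/43322) = 957/889 - 7128/21661 = 14392785/19256629 ≈ 0.74742)
(62*563)/o = (62*563)/(14392785/19256629) = 34906*(19256629/14392785) = 672171891874/14392785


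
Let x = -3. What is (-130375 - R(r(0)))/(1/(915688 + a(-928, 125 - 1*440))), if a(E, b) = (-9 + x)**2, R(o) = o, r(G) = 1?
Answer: -119402512832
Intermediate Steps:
a(E, b) = 144 (a(E, b) = (-9 - 3)**2 = (-12)**2 = 144)
(-130375 - R(r(0)))/(1/(915688 + a(-928, 125 - 1*440))) = (-130375 - 1*1)/(1/(915688 + 144)) = (-130375 - 1)/(1/915832) = -130376/1/915832 = -130376*915832 = -119402512832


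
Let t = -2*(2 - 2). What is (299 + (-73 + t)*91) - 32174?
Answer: -38518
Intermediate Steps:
t = 0 (t = -2*0 = 0)
(299 + (-73 + t)*91) - 32174 = (299 + (-73 + 0)*91) - 32174 = (299 - 73*91) - 32174 = (299 - 6643) - 32174 = -6344 - 32174 = -38518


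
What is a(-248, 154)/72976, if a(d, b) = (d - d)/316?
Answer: 0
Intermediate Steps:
a(d, b) = 0 (a(d, b) = 0*(1/316) = 0)
a(-248, 154)/72976 = 0/72976 = 0*(1/72976) = 0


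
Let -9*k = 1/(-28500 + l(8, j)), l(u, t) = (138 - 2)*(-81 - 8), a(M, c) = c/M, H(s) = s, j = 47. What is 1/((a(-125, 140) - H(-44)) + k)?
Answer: 9135900/391747417 ≈ 0.023321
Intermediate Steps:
l(u, t) = -12104 (l(u, t) = 136*(-89) = -12104)
k = 1/365436 (k = -1/(9*(-28500 - 12104)) = -⅑/(-40604) = -⅑*(-1/40604) = 1/365436 ≈ 2.7365e-6)
1/((a(-125, 140) - H(-44)) + k) = 1/((140/(-125) - 1*(-44)) + 1/365436) = 1/((140*(-1/125) + 44) + 1/365436) = 1/((-28/25 + 44) + 1/365436) = 1/(1072/25 + 1/365436) = 1/(391747417/9135900) = 9135900/391747417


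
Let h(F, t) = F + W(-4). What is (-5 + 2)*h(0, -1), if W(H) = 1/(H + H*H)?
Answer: -¼ ≈ -0.25000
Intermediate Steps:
W(H) = 1/(H + H²)
h(F, t) = 1/12 + F (h(F, t) = F + 1/((-4)*(1 - 4)) = F - ¼/(-3) = F - ¼*(-⅓) = F + 1/12 = 1/12 + F)
(-5 + 2)*h(0, -1) = (-5 + 2)*(1/12 + 0) = -3*1/12 = -¼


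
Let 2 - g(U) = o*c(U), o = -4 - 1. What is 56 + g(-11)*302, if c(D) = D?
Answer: -15950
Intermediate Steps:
o = -5
g(U) = 2 + 5*U (g(U) = 2 - (-5)*U = 2 + 5*U)
56 + g(-11)*302 = 56 + (2 + 5*(-11))*302 = 56 + (2 - 55)*302 = 56 - 53*302 = 56 - 16006 = -15950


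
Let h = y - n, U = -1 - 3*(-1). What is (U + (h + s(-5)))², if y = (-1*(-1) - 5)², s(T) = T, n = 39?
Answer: 676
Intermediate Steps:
U = 2 (U = -1 + 3 = 2)
y = 16 (y = (1 - 5)² = (-4)² = 16)
h = -23 (h = 16 - 1*39 = 16 - 39 = -23)
(U + (h + s(-5)))² = (2 + (-23 - 5))² = (2 - 28)² = (-26)² = 676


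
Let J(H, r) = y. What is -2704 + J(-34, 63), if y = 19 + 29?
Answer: -2656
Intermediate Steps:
y = 48
J(H, r) = 48
-2704 + J(-34, 63) = -2704 + 48 = -2656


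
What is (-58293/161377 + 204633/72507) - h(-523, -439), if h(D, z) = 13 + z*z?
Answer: -751714813496312/3900320713 ≈ -1.9273e+5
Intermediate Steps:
h(D, z) = 13 + z**2
(-58293/161377 + 204633/72507) - h(-523, -439) = (-58293/161377 + 204633/72507) - (13 + (-439)**2) = (-58293*1/161377 + 204633*(1/72507)) - (13 + 192721) = (-58293/161377 + 68211/24169) - 1*192734 = 9598803030/3900320713 - 192734 = -751714813496312/3900320713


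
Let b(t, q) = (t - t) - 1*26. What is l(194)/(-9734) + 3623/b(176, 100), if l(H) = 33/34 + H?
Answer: -599612971/4302428 ≈ -139.37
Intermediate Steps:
b(t, q) = -26 (b(t, q) = 0 - 26 = -26)
l(H) = 33/34 + H (l(H) = 33*(1/34) + H = 33/34 + H)
l(194)/(-9734) + 3623/b(176, 100) = (33/34 + 194)/(-9734) + 3623/(-26) = (6629/34)*(-1/9734) + 3623*(-1/26) = -6629/330956 - 3623/26 = -599612971/4302428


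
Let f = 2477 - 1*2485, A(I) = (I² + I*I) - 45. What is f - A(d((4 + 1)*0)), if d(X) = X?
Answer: 37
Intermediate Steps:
A(I) = -45 + 2*I² (A(I) = (I² + I²) - 45 = 2*I² - 45 = -45 + 2*I²)
f = -8 (f = 2477 - 2485 = -8)
f - A(d((4 + 1)*0)) = -8 - (-45 + 2*((4 + 1)*0)²) = -8 - (-45 + 2*(5*0)²) = -8 - (-45 + 2*0²) = -8 - (-45 + 2*0) = -8 - (-45 + 0) = -8 - 1*(-45) = -8 + 45 = 37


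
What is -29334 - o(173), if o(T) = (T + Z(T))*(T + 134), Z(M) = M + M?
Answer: -188667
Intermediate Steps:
Z(M) = 2*M
o(T) = 3*T*(134 + T) (o(T) = (T + 2*T)*(T + 134) = (3*T)*(134 + T) = 3*T*(134 + T))
-29334 - o(173) = -29334 - 3*173*(134 + 173) = -29334 - 3*173*307 = -29334 - 1*159333 = -29334 - 159333 = -188667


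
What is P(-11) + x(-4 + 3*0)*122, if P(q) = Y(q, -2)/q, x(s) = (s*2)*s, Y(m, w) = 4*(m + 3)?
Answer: 42976/11 ≈ 3906.9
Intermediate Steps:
Y(m, w) = 12 + 4*m (Y(m, w) = 4*(3 + m) = 12 + 4*m)
x(s) = 2*s**2 (x(s) = (2*s)*s = 2*s**2)
P(q) = (12 + 4*q)/q
P(-11) + x(-4 + 3*0)*122 = (4 + 12/(-11)) + (2*(-4 + 3*0)**2)*122 = (4 + 12*(-1/11)) + (2*(-4 + 0)**2)*122 = (4 - 12/11) + (2*(-4)**2)*122 = 32/11 + (2*16)*122 = 32/11 + 32*122 = 32/11 + 3904 = 42976/11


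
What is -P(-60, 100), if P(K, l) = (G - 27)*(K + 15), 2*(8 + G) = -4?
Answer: -1665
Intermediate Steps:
G = -10 (G = -8 + (½)*(-4) = -8 - 2 = -10)
P(K, l) = -555 - 37*K (P(K, l) = (-10 - 27)*(K + 15) = -37*(15 + K) = -555 - 37*K)
-P(-60, 100) = -(-555 - 37*(-60)) = -(-555 + 2220) = -1*1665 = -1665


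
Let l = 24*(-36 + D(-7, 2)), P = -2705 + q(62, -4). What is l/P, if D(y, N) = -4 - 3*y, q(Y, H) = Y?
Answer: 152/881 ≈ 0.17253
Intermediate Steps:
P = -2643 (P = -2705 + 62 = -2643)
l = -456 (l = 24*(-36 + (-4 - 3*(-7))) = 24*(-36 + (-4 + 21)) = 24*(-36 + 17) = 24*(-19) = -456)
l/P = -456/(-2643) = -456*(-1/2643) = 152/881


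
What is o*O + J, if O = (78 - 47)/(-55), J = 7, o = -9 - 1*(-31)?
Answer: -27/5 ≈ -5.4000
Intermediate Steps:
o = 22 (o = -9 + 31 = 22)
O = -31/55 (O = 31*(-1/55) = -31/55 ≈ -0.56364)
o*O + J = 22*(-31/55) + 7 = -62/5 + 7 = -27/5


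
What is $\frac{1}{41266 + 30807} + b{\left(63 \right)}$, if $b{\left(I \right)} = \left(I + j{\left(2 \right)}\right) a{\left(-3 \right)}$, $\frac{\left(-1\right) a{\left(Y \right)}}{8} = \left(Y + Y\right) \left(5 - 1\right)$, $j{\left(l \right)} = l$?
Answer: $\frac{899471041}{72073} \approx 12480.0$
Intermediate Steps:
$a{\left(Y \right)} = - 64 Y$ ($a{\left(Y \right)} = - 8 \left(Y + Y\right) \left(5 - 1\right) = - 8 \cdot 2 Y 4 = - 8 \cdot 8 Y = - 64 Y$)
$b{\left(I \right)} = 384 + 192 I$ ($b{\left(I \right)} = \left(I + 2\right) \left(\left(-64\right) \left(-3\right)\right) = \left(2 + I\right) 192 = 384 + 192 I$)
$\frac{1}{41266 + 30807} + b{\left(63 \right)} = \frac{1}{41266 + 30807} + \left(384 + 192 \cdot 63\right) = \frac{1}{72073} + \left(384 + 12096\right) = \frac{1}{72073} + 12480 = \frac{899471041}{72073}$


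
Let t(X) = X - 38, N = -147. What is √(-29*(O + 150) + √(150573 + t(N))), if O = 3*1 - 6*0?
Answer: √(-4437 + 2*√37597) ≈ 63.633*I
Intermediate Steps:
t(X) = -38 + X
O = 3 (O = 3 + 0 = 3)
√(-29*(O + 150) + √(150573 + t(N))) = √(-29*(3 + 150) + √(150573 + (-38 - 147))) = √(-29*153 + √(150573 - 185)) = √(-4437 + √150388) = √(-4437 + 2*√37597)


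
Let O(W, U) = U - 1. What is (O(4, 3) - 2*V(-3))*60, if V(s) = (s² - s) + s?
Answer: -960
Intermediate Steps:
V(s) = s²
O(W, U) = -1 + U
(O(4, 3) - 2*V(-3))*60 = ((-1 + 3) - 2*(-3)²)*60 = (2 - 2*9)*60 = (2 - 18)*60 = -16*60 = -960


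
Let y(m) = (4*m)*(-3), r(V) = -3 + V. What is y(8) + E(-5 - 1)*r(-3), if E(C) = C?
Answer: -60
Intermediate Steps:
y(m) = -12*m
y(8) + E(-5 - 1)*r(-3) = -12*8 + (-5 - 1)*(-3 - 3) = -96 - 6*(-6) = -96 + 36 = -60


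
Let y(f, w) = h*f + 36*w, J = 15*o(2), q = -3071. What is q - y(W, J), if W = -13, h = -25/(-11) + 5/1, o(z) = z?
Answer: -44621/11 ≈ -4056.5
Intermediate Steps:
h = 80/11 (h = -25*(-1/11) + 5*1 = 25/11 + 5 = 80/11 ≈ 7.2727)
J = 30 (J = 15*2 = 30)
y(f, w) = 36*w + 80*f/11 (y(f, w) = 80*f/11 + 36*w = 36*w + 80*f/11)
q - y(W, J) = -3071 - (36*30 + (80/11)*(-13)) = -3071 - (1080 - 1040/11) = -3071 - 1*10840/11 = -3071 - 10840/11 = -44621/11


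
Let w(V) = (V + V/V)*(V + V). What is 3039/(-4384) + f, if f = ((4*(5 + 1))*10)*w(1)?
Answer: 4205601/4384 ≈ 959.31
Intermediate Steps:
w(V) = 2*V*(1 + V) (w(V) = (V + 1)*(2*V) = (1 + V)*(2*V) = 2*V*(1 + V))
f = 960 (f = ((4*(5 + 1))*10)*(2*1*(1 + 1)) = ((4*6)*10)*(2*1*2) = (24*10)*4 = 240*4 = 960)
3039/(-4384) + f = 3039/(-4384) + 960 = 3039*(-1/4384) + 960 = -3039/4384 + 960 = 4205601/4384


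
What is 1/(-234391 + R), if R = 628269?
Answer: 1/393878 ≈ 2.5389e-6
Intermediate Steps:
1/(-234391 + R) = 1/(-234391 + 628269) = 1/393878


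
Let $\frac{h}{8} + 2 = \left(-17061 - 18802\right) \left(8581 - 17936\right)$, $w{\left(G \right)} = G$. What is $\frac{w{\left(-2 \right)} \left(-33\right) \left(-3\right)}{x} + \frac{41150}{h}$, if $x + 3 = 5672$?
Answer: $- \frac{265598063821}{7607760879388} \approx -0.034911$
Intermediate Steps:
$x = 5669$ ($x = -3 + 5672 = 5669$)
$h = 2683986904$ ($h = -16 + 8 \left(-17061 - 18802\right) \left(8581 - 17936\right) = -16 + 8 \left(\left(-35863\right) \left(-9355\right)\right) = -16 + 8 \cdot 335498365 = -16 + 2683986920 = 2683986904$)
$\frac{w{\left(-2 \right)} \left(-33\right) \left(-3\right)}{x} + \frac{41150}{h} = \frac{\left(-2\right) \left(-33\right) \left(-3\right)}{5669} + \frac{41150}{2683986904} = 66 \left(-3\right) \frac{1}{5669} + 41150 \cdot \frac{1}{2683986904} = \left(-198\right) \frac{1}{5669} + \frac{20575}{1341993452} = - \frac{198}{5669} + \frac{20575}{1341993452} = - \frac{265598063821}{7607760879388}$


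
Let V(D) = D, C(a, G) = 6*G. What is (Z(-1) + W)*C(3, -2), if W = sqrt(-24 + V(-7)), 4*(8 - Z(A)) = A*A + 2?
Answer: -87 - 12*I*sqrt(31) ≈ -87.0 - 66.813*I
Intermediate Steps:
Z(A) = 15/2 - A**2/4 (Z(A) = 8 - (A*A + 2)/4 = 8 - (A**2 + 2)/4 = 8 - (2 + A**2)/4 = 8 + (-1/2 - A**2/4) = 15/2 - A**2/4)
W = I*sqrt(31) (W = sqrt(-24 - 7) = sqrt(-31) = I*sqrt(31) ≈ 5.5678*I)
(Z(-1) + W)*C(3, -2) = ((15/2 - 1/4*(-1)**2) + I*sqrt(31))*(6*(-2)) = ((15/2 - 1/4*1) + I*sqrt(31))*(-12) = ((15/2 - 1/4) + I*sqrt(31))*(-12) = (29/4 + I*sqrt(31))*(-12) = -87 - 12*I*sqrt(31)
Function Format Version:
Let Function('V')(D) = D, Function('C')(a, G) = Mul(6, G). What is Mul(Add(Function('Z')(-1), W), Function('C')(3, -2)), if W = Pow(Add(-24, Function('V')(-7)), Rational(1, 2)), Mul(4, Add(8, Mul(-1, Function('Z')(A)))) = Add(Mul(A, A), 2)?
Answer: Add(-87, Mul(-12, I, Pow(31, Rational(1, 2)))) ≈ Add(-87.000, Mul(-66.813, I))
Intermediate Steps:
Function('Z')(A) = Add(Rational(15, 2), Mul(Rational(-1, 4), Pow(A, 2))) (Function('Z')(A) = Add(8, Mul(Rational(-1, 4), Add(Mul(A, A), 2))) = Add(8, Mul(Rational(-1, 4), Add(Pow(A, 2), 2))) = Add(8, Mul(Rational(-1, 4), Add(2, Pow(A, 2)))) = Add(8, Add(Rational(-1, 2), Mul(Rational(-1, 4), Pow(A, 2)))) = Add(Rational(15, 2), Mul(Rational(-1, 4), Pow(A, 2))))
W = Mul(I, Pow(31, Rational(1, 2))) (W = Pow(Add(-24, -7), Rational(1, 2)) = Pow(-31, Rational(1, 2)) = Mul(I, Pow(31, Rational(1, 2))) ≈ Mul(5.5678, I))
Mul(Add(Function('Z')(-1), W), Function('C')(3, -2)) = Mul(Add(Add(Rational(15, 2), Mul(Rational(-1, 4), Pow(-1, 2))), Mul(I, Pow(31, Rational(1, 2)))), Mul(6, -2)) = Mul(Add(Add(Rational(15, 2), Mul(Rational(-1, 4), 1)), Mul(I, Pow(31, Rational(1, 2)))), -12) = Mul(Add(Add(Rational(15, 2), Rational(-1, 4)), Mul(I, Pow(31, Rational(1, 2)))), -12) = Mul(Add(Rational(29, 4), Mul(I, Pow(31, Rational(1, 2)))), -12) = Add(-87, Mul(-12, I, Pow(31, Rational(1, 2))))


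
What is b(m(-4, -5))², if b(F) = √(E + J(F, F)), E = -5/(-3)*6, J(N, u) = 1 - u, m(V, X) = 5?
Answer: 6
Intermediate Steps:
E = 10 (E = -5*(-⅓)*6 = (5/3)*6 = 10)
b(F) = √(11 - F) (b(F) = √(10 + (1 - F)) = √(11 - F))
b(m(-4, -5))² = (√(11 - 1*5))² = (√(11 - 5))² = (√6)² = 6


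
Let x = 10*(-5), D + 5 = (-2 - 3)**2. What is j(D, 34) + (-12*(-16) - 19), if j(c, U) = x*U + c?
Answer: -1507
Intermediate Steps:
D = 20 (D = -5 + (-2 - 3)**2 = -5 + (-5)**2 = -5 + 25 = 20)
x = -50
j(c, U) = c - 50*U (j(c, U) = -50*U + c = c - 50*U)
j(D, 34) + (-12*(-16) - 19) = (20 - 50*34) + (-12*(-16) - 19) = (20 - 1700) + (192 - 19) = -1680 + 173 = -1507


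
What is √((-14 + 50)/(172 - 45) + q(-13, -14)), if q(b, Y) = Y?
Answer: I*√221234/127 ≈ 3.7036*I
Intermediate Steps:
√((-14 + 50)/(172 - 45) + q(-13, -14)) = √((-14 + 50)/(172 - 45) - 14) = √(36/127 - 14) = √(-1742/127) = I*√221234/127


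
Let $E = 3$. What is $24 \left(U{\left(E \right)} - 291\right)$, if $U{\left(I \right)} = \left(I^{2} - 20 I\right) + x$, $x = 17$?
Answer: $-7800$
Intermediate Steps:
$U{\left(I \right)} = 17 + I^{2} - 20 I$ ($U{\left(I \right)} = \left(I^{2} - 20 I\right) + 17 = 17 + I^{2} - 20 I$)
$24 \left(U{\left(E \right)} - 291\right) = 24 \left(\left(17 + 3^{2} - 60\right) - 291\right) = 24 \left(\left(17 + 9 - 60\right) - 291\right) = 24 \left(-34 - 291\right) = 24 \left(-325\right) = -7800$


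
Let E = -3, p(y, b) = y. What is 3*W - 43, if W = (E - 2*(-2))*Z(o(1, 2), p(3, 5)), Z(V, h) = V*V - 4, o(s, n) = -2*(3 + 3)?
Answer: 377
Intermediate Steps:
o(s, n) = -12 (o(s, n) = -2*6 = -12)
Z(V, h) = -4 + V² (Z(V, h) = V² - 4 = -4 + V²)
W = 140 (W = (-3 - 2*(-2))*(-4 + (-12)²) = (-3 + 4)*(-4 + 144) = 1*140 = 140)
3*W - 43 = 3*140 - 43 = 420 - 43 = 377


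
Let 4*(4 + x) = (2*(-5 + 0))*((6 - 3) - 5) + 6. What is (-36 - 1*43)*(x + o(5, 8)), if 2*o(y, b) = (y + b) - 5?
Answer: -1027/2 ≈ -513.50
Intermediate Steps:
o(y, b) = -5/2 + b/2 + y/2 (o(y, b) = ((y + b) - 5)/2 = ((b + y) - 5)/2 = (-5 + b + y)/2 = -5/2 + b/2 + y/2)
x = 5/2 (x = -4 + ((2*(-5 + 0))*((6 - 3) - 5) + 6)/4 = -4 + ((2*(-5))*(3 - 5) + 6)/4 = -4 + (-10*(-2) + 6)/4 = -4 + (20 + 6)/4 = -4 + (¼)*26 = -4 + 13/2 = 5/2 ≈ 2.5000)
(-36 - 1*43)*(x + o(5, 8)) = (-36 - 1*43)*(5/2 + (-5/2 + (½)*8 + (½)*5)) = (-36 - 43)*(5/2 + (-5/2 + 4 + 5/2)) = -79*(5/2 + 4) = -79*13/2 = -1027/2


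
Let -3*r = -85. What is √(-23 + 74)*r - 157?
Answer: -157 + 85*√51/3 ≈ 45.340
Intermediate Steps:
r = 85/3 (r = -⅓*(-85) = 85/3 ≈ 28.333)
√(-23 + 74)*r - 157 = √(-23 + 74)*(85/3) - 157 = √51*(85/3) - 157 = 85*√51/3 - 157 = -157 + 85*√51/3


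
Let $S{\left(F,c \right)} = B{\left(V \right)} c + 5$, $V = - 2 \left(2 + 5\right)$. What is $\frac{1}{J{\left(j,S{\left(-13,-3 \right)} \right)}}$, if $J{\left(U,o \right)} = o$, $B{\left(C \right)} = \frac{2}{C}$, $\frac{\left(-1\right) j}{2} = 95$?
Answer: $\frac{7}{38} \approx 0.18421$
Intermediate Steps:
$V = -14$ ($V = \left(-2\right) 7 = -14$)
$j = -190$ ($j = \left(-2\right) 95 = -190$)
$S{\left(F,c \right)} = 5 - \frac{c}{7}$ ($S{\left(F,c \right)} = \frac{2}{-14} c + 5 = 2 \left(- \frac{1}{14}\right) c + 5 = - \frac{c}{7} + 5 = 5 - \frac{c}{7}$)
$\frac{1}{J{\left(j,S{\left(-13,-3 \right)} \right)}} = \frac{1}{5 - - \frac{3}{7}} = \frac{1}{5 + \frac{3}{7}} = \frac{1}{\frac{38}{7}} = \frac{7}{38}$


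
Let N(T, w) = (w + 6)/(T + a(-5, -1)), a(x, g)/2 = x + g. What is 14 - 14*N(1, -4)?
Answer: 182/11 ≈ 16.545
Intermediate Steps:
a(x, g) = 2*g + 2*x (a(x, g) = 2*(x + g) = 2*(g + x) = 2*g + 2*x)
N(T, w) = (6 + w)/(-12 + T) (N(T, w) = (w + 6)/(T + (2*(-1) + 2*(-5))) = (6 + w)/(T + (-2 - 10)) = (6 + w)/(T - 12) = (6 + w)/(-12 + T))
14 - 14*N(1, -4) = 14 - 14*(6 - 4)/(-12 + 1) = 14 - 14*2/(-11) = 14 - (-14)*2/11 = 14 - 14*(-2/11) = 14 + 28/11 = 182/11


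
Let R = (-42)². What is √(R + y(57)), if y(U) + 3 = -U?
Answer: 2*√426 ≈ 41.280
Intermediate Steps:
y(U) = -3 - U
R = 1764
√(R + y(57)) = √(1764 + (-3 - 1*57)) = √(1764 + (-3 - 57)) = √(1764 - 60) = √1704 = 2*√426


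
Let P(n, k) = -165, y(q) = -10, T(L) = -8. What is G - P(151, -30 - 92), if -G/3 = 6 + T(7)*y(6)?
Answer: -93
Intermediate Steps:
G = -258 (G = -3*(6 - 8*(-10)) = -3*(6 + 80) = -3*86 = -258)
G - P(151, -30 - 92) = -258 - 1*(-165) = -258 + 165 = -93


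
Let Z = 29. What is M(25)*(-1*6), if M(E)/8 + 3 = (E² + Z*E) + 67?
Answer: -67872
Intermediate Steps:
M(E) = 512 + 8*E² + 232*E (M(E) = -24 + 8*((E² + 29*E) + 67) = -24 + 8*(67 + E² + 29*E) = -24 + (536 + 8*E² + 232*E) = 512 + 8*E² + 232*E)
M(25)*(-1*6) = (512 + 8*25² + 232*25)*(-1*6) = (512 + 8*625 + 5800)*(-6) = (512 + 5000 + 5800)*(-6) = 11312*(-6) = -67872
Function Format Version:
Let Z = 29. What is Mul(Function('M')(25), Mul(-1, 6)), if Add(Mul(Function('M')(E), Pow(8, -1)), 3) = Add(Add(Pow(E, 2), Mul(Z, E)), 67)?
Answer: -67872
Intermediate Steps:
Function('M')(E) = Add(512, Mul(8, Pow(E, 2)), Mul(232, E)) (Function('M')(E) = Add(-24, Mul(8, Add(Add(Pow(E, 2), Mul(29, E)), 67))) = Add(-24, Mul(8, Add(67, Pow(E, 2), Mul(29, E)))) = Add(-24, Add(536, Mul(8, Pow(E, 2)), Mul(232, E))) = Add(512, Mul(8, Pow(E, 2)), Mul(232, E)))
Mul(Function('M')(25), Mul(-1, 6)) = Mul(Add(512, Mul(8, Pow(25, 2)), Mul(232, 25)), Mul(-1, 6)) = Mul(Add(512, Mul(8, 625), 5800), -6) = Mul(Add(512, 5000, 5800), -6) = Mul(11312, -6) = -67872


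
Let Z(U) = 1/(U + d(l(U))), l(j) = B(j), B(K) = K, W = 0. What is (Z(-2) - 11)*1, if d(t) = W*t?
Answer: -23/2 ≈ -11.500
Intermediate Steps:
l(j) = j
d(t) = 0 (d(t) = 0*t = 0)
Z(U) = 1/U (Z(U) = 1/(U + 0) = 1/U)
(Z(-2) - 11)*1 = (1/(-2) - 11)*1 = (-1/2 - 11)*1 = -23/2*1 = -23/2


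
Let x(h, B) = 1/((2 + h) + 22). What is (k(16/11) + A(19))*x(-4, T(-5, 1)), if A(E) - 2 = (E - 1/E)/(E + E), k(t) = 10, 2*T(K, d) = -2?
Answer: 1128/1805 ≈ 0.62493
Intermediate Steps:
T(K, d) = -1 (T(K, d) = (½)*(-2) = -1)
x(h, B) = 1/(24 + h)
A(E) = 2 + (E - 1/E)/(2*E) (A(E) = 2 + (E - 1/E)/(E + E) = 2 + (E - 1/E)/((2*E)) = 2 + (E - 1/E)*(1/(2*E)) = 2 + (E - 1/E)/(2*E))
(k(16/11) + A(19))*x(-4, T(-5, 1)) = (10 + (5/2 - ½/19²))/(24 - 4) = (10 + (5/2 - ½*1/361))/20 = (10 + (5/2 - 1/722))*(1/20) = (10 + 902/361)*(1/20) = (4512/361)*(1/20) = 1128/1805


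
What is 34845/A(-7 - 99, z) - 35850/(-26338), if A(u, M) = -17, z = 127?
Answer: -458569080/223873 ≈ -2048.3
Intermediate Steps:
34845/A(-7 - 99, z) - 35850/(-26338) = 34845/(-17) - 35850/(-26338) = 34845*(-1/17) - 35850*(-1/26338) = -34845/17 + 17925/13169 = -458569080/223873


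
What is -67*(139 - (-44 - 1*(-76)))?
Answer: -7169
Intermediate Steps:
-67*(139 - (-44 - 1*(-76))) = -67*(139 - (-44 + 76)) = -67*(139 - 1*32) = -67*(139 - 32) = -67*107 = -7169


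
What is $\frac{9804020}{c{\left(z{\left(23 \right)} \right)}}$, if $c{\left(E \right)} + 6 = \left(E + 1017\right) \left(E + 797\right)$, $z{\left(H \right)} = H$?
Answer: $\frac{4902010}{426397} \approx 11.496$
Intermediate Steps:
$c{\left(E \right)} = -6 + \left(797 + E\right) \left(1017 + E\right)$ ($c{\left(E \right)} = -6 + \left(E + 1017\right) \left(E + 797\right) = -6 + \left(1017 + E\right) \left(797 + E\right) = -6 + \left(797 + E\right) \left(1017 + E\right)$)
$\frac{9804020}{c{\left(z{\left(23 \right)} \right)}} = \frac{9804020}{810543 + 23^{2} + 1814 \cdot 23} = \frac{9804020}{810543 + 529 + 41722} = \frac{9804020}{852794} = 9804020 \cdot \frac{1}{852794} = \frac{4902010}{426397}$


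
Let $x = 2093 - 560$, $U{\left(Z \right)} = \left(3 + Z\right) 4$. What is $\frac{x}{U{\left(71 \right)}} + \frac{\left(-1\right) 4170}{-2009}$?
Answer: $\frac{4314117}{594664} \approx 7.2547$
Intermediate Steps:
$U{\left(Z \right)} = 12 + 4 Z$
$x = 1533$ ($x = 2093 - 560 = 1533$)
$\frac{x}{U{\left(71 \right)}} + \frac{\left(-1\right) 4170}{-2009} = \frac{1533}{12 + 4 \cdot 71} + \frac{\left(-1\right) 4170}{-2009} = \frac{1533}{12 + 284} - - \frac{4170}{2009} = \frac{1533}{296} + \frac{4170}{2009} = \frac{4314117}{594664}$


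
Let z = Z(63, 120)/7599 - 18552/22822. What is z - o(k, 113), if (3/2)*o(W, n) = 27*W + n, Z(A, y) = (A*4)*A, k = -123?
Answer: 185559140920/86712189 ≈ 2139.9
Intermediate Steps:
Z(A, y) = 4*A**2 (Z(A, y) = (4*A)*A = 4*A**2)
o(W, n) = 18*W + 2*n/3 (o(W, n) = 2*(27*W + n)/3 = 2*(n + 27*W)/3 = 18*W + 2*n/3)
z = 36890904/28904063 (z = (4*63**2)/7599 - 18552/22822 = (4*3969)*(1/7599) - 18552*1/22822 = 15876*(1/7599) - 9276/11411 = 5292/2533 - 9276/11411 = 36890904/28904063 ≈ 1.2763)
z - o(k, 113) = 36890904/28904063 - (18*(-123) + (2/3)*113) = 36890904/28904063 - (-2214 + 226/3) = 36890904/28904063 - 1*(-6416/3) = 36890904/28904063 + 6416/3 = 185559140920/86712189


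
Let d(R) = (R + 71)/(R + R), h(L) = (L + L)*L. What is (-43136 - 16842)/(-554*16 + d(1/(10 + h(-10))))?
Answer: 119956/2817 ≈ 42.583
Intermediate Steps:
h(L) = 2*L² (h(L) = (2*L)*L = 2*L²)
d(R) = (71 + R)/(2*R) (d(R) = (71 + R)/((2*R)) = (71 + R)*(1/(2*R)) = (71 + R)/(2*R))
(-43136 - 16842)/(-554*16 + d(1/(10 + h(-10)))) = (-43136 - 16842)/(-554*16 + (71 + 1/(10 + 2*(-10)²))/(2*(1/(10 + 2*(-10)²)))) = -59978/(-8864 + (71 + 1/(10 + 2*100))/(2*(1/(10 + 2*100)))) = -59978/(-8864 + (71 + 1/(10 + 200))/(2*(1/(10 + 200)))) = -59978/(-8864 + (71 + 1/210)/(2*(1/210))) = -59978/(-8864 + (½)*210*(14911/210)) = -59978/(-8864 + 14911/2) = -59978/(-2817/2) = -59978*(-2/2817) = 119956/2817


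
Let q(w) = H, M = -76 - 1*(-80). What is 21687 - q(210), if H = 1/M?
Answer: 86747/4 ≈ 21687.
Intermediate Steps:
M = 4 (M = -76 + 80 = 4)
H = ¼ (H = 1/4 = ¼ ≈ 0.25000)
q(w) = ¼
21687 - q(210) = 21687 - 1*¼ = 21687 - ¼ = 86747/4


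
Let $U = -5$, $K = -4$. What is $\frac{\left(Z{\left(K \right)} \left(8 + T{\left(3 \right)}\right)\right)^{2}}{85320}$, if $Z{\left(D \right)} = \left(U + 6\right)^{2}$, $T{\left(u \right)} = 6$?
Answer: $\frac{49}{21330} \approx 0.0022972$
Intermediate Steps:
$Z{\left(D \right)} = 1$ ($Z{\left(D \right)} = \left(-5 + 6\right)^{2} = 1^{2} = 1$)
$\frac{\left(Z{\left(K \right)} \left(8 + T{\left(3 \right)}\right)\right)^{2}}{85320} = \frac{\left(1 \left(8 + 6\right)\right)^{2}}{85320} = \left(1 \cdot 14\right)^{2} \cdot \frac{1}{85320} = 14^{2} \cdot \frac{1}{85320} = 196 \cdot \frac{1}{85320} = \frac{49}{21330}$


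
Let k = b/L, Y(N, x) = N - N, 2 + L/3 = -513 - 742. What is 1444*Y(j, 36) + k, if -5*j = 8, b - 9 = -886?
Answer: 877/3771 ≈ 0.23256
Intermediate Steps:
b = -877 (b = 9 - 886 = -877)
j = -8/5 (j = -⅕*8 = -8/5 ≈ -1.6000)
L = -3771 (L = -6 + 3*(-513 - 742) = -6 + 3*(-1255) = -6 - 3765 = -3771)
Y(N, x) = 0
k = 877/3771 (k = -877/(-3771) = -877*(-1/3771) = 877/3771 ≈ 0.23256)
1444*Y(j, 36) + k = 1444*0 + 877/3771 = 0 + 877/3771 = 877/3771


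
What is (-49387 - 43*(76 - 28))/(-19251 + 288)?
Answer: 51451/18963 ≈ 2.7132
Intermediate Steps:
(-49387 - 43*(76 - 28))/(-19251 + 288) = (-49387 - 43*48)/(-18963) = (-49387 - 2064)*(-1/18963) = -51451*(-1/18963) = 51451/18963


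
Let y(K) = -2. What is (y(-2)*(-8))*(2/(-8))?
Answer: -4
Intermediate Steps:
(y(-2)*(-8))*(2/(-8)) = (-2*(-8))*(2/(-8)) = 16*(2*(-⅛)) = 16*(-¼) = -4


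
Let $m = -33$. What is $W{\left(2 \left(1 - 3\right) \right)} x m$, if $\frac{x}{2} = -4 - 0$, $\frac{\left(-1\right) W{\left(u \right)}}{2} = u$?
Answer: $2112$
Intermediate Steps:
$W{\left(u \right)} = - 2 u$
$x = -8$ ($x = 2 \left(-4 - 0\right) = 2 \left(-4 + 0\right) = 2 \left(-4\right) = -8$)
$W{\left(2 \left(1 - 3\right) \right)} x m = - 2 \cdot 2 \left(1 - 3\right) \left(-8\right) \left(-33\right) = - 2 \cdot 2 \left(-2\right) \left(-8\right) \left(-33\right) = \left(-2\right) \left(-4\right) \left(-8\right) \left(-33\right) = 8 \left(-8\right) \left(-33\right) = \left(-64\right) \left(-33\right) = 2112$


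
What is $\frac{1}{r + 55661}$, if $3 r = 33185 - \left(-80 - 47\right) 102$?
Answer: $\frac{3}{213122} \approx 1.4076 \cdot 10^{-5}$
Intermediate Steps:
$r = \frac{46139}{3}$ ($r = \frac{33185 - \left(-80 - 47\right) 102}{3} = \frac{33185 - \left(-127\right) 102}{3} = \frac{33185 - -12954}{3} = \frac{33185 + 12954}{3} = \frac{1}{3} \cdot 46139 = \frac{46139}{3} \approx 15380.0$)
$\frac{1}{r + 55661} = \frac{1}{\frac{46139}{3} + 55661} = \frac{1}{\frac{213122}{3}} = \frac{3}{213122}$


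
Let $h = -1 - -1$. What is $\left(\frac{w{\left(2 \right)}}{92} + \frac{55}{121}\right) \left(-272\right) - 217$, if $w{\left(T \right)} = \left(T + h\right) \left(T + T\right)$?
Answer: $- \frac{92165}{253} \approx -364.29$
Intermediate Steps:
$h = 0$ ($h = -1 + 1 = 0$)
$w{\left(T \right)} = 2 T^{2}$ ($w{\left(T \right)} = \left(T + 0\right) \left(T + T\right) = T 2 T = 2 T^{2}$)
$\left(\frac{w{\left(2 \right)}}{92} + \frac{55}{121}\right) \left(-272\right) - 217 = \left(\frac{2 \cdot 2^{2}}{92} + \frac{55}{121}\right) \left(-272\right) - 217 = \left(2 \cdot 4 \cdot \frac{1}{92} + 55 \cdot \frac{1}{121}\right) \left(-272\right) - 217 = \left(8 \cdot \frac{1}{92} + \frac{5}{11}\right) \left(-272\right) - 217 = \left(\frac{2}{23} + \frac{5}{11}\right) \left(-272\right) - 217 = \frac{137}{253} \left(-272\right) - 217 = - \frac{37264}{253} - 217 = - \frac{92165}{253}$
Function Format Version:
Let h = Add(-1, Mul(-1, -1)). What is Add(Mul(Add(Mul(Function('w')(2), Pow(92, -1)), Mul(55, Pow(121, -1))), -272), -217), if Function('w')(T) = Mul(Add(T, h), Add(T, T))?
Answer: Rational(-92165, 253) ≈ -364.29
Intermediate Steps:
h = 0 (h = Add(-1, 1) = 0)
Function('w')(T) = Mul(2, Pow(T, 2)) (Function('w')(T) = Mul(Add(T, 0), Add(T, T)) = Mul(T, Mul(2, T)) = Mul(2, Pow(T, 2)))
Add(Mul(Add(Mul(Function('w')(2), Pow(92, -1)), Mul(55, Pow(121, -1))), -272), -217) = Add(Mul(Add(Mul(Mul(2, Pow(2, 2)), Pow(92, -1)), Mul(55, Pow(121, -1))), -272), -217) = Add(Mul(Add(Mul(Mul(2, 4), Rational(1, 92)), Mul(55, Rational(1, 121))), -272), -217) = Add(Mul(Add(Mul(8, Rational(1, 92)), Rational(5, 11)), -272), -217) = Add(Mul(Add(Rational(2, 23), Rational(5, 11)), -272), -217) = Add(Mul(Rational(137, 253), -272), -217) = Add(Rational(-37264, 253), -217) = Rational(-92165, 253)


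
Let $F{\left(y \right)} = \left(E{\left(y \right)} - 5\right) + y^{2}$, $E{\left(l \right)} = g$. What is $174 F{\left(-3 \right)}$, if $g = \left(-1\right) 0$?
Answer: $696$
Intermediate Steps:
$g = 0$
$E{\left(l \right)} = 0$
$F{\left(y \right)} = -5 + y^{2}$ ($F{\left(y \right)} = \left(0 - 5\right) + y^{2} = -5 + y^{2}$)
$174 F{\left(-3 \right)} = 174 \left(-5 + \left(-3\right)^{2}\right) = 174 \left(-5 + 9\right) = 174 \cdot 4 = 696$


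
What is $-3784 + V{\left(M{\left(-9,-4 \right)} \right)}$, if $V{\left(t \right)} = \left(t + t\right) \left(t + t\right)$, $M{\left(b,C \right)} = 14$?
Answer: $-3000$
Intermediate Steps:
$V{\left(t \right)} = 4 t^{2}$ ($V{\left(t \right)} = 2 t 2 t = 4 t^{2}$)
$-3784 + V{\left(M{\left(-9,-4 \right)} \right)} = -3784 + 4 \cdot 14^{2} = -3784 + 4 \cdot 196 = -3784 + 784 = -3000$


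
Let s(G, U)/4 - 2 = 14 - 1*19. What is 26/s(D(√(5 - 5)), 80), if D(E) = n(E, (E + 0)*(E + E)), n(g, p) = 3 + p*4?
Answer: -13/6 ≈ -2.1667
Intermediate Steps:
n(g, p) = 3 + 4*p
D(E) = 3 + 8*E² (D(E) = 3 + 4*((E + 0)*(E + E)) = 3 + 4*(E*(2*E)) = 3 + 4*(2*E²) = 3 + 8*E²)
s(G, U) = -12 (s(G, U) = 8 + 4*(14 - 1*19) = 8 + 4*(14 - 19) = 8 + 4*(-5) = 8 - 20 = -12)
26/s(D(√(5 - 5)), 80) = 26/(-12) = 26*(-1/12) = -13/6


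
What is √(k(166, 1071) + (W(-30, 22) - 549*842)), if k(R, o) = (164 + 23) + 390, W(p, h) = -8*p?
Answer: I*√461441 ≈ 679.29*I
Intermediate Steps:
k(R, o) = 577 (k(R, o) = 187 + 390 = 577)
√(k(166, 1071) + (W(-30, 22) - 549*842)) = √(577 + (-8*(-30) - 549*842)) = √(577 + (240 - 462258)) = √(577 - 462018) = √(-461441) = I*√461441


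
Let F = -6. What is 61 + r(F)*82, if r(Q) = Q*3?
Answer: -1415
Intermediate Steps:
r(Q) = 3*Q
61 + r(F)*82 = 61 + (3*(-6))*82 = 61 - 18*82 = 61 - 1476 = -1415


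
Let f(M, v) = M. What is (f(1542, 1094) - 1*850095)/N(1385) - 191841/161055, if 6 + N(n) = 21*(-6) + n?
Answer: -45634693396/67267305 ≈ -678.41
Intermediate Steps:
N(n) = -132 + n (N(n) = -6 + (21*(-6) + n) = -6 + (-126 + n) = -132 + n)
(f(1542, 1094) - 1*850095)/N(1385) - 191841/161055 = (1542 - 1*850095)/(-132 + 1385) - 191841/161055 = (1542 - 850095)/1253 - 191841*1/161055 = -848553*1/1253 - 63947/53685 = -848553/1253 - 63947/53685 = -45634693396/67267305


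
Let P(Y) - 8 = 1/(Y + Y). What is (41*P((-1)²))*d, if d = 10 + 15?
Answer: 17425/2 ≈ 8712.5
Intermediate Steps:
d = 25
P(Y) = 8 + 1/(2*Y) (P(Y) = 8 + 1/(Y + Y) = 8 + 1/(2*Y))
(41*P((-1)²))*d = (41*(8 + 1/(2*((-1)²))))*25 = (41*(8 + (½)/1))*25 = (41*(8 + (½)*1))*25 = (41*(8 + ½))*25 = (41*(17/2))*25 = (697/2)*25 = 17425/2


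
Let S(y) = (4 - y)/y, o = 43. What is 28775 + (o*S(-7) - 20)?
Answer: 200812/7 ≈ 28687.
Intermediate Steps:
S(y) = (4 - y)/y
28775 + (o*S(-7) - 20) = 28775 + (43*((4 - 1*(-7))/(-7)) - 20) = 28775 + (43*(-(4 + 7)/7) - 20) = 28775 + (43*(-1/7*11) - 20) = 28775 + (43*(-11/7) - 20) = 28775 + (-473/7 - 20) = 28775 - 613/7 = 200812/7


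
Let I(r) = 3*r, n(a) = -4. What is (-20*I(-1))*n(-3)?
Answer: -240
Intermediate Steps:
(-20*I(-1))*n(-3) = -60*(-1)*(-4) = -20*(-3)*(-4) = 60*(-4) = -240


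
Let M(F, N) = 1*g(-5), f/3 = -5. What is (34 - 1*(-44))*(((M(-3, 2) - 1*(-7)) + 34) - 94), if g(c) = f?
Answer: -5304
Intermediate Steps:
f = -15 (f = 3*(-5) = -15)
g(c) = -15
M(F, N) = -15 (M(F, N) = 1*(-15) = -15)
(34 - 1*(-44))*(((M(-3, 2) - 1*(-7)) + 34) - 94) = (34 - 1*(-44))*(((-15 - 1*(-7)) + 34) - 94) = (34 + 44)*(((-15 + 7) + 34) - 94) = 78*((-8 + 34) - 94) = 78*(26 - 94) = 78*(-68) = -5304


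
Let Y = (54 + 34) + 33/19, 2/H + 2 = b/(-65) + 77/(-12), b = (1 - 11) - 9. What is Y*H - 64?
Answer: -10365592/120403 ≈ -86.091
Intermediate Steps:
b = -19 (b = -10 - 9 = -19)
H = -1560/6337 (H = 2/(-2 + (-19/(-65) + 77/(-12))) = 2/(-2 + (-19*(-1/65) + 77*(-1/12))) = 2/(-2 + (19/65 - 77/12)) = 2/(-2 - 4777/780) = 2/(-6337/780) = 2*(-780/6337) = -1560/6337 ≈ -0.24617)
Y = 1705/19 (Y = 88 + 33*(1/19) = 88 + 33/19 = 1705/19 ≈ 89.737)
Y*H - 64 = (1705/19)*(-1560/6337) - 64 = -2659800/120403 - 64 = -10365592/120403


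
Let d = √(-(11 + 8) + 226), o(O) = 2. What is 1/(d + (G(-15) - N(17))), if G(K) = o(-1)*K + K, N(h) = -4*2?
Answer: -37/1162 - 3*√23/1162 ≈ -0.044223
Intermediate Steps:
N(h) = -8
d = 3*√23 (d = √(-1*19 + 226) = √(-19 + 226) = √207 = 3*√23 ≈ 14.387)
G(K) = 3*K (G(K) = 2*K + K = 3*K)
1/(d + (G(-15) - N(17))) = 1/(3*√23 + (3*(-15) - 1*(-8))) = 1/(3*√23 + (-45 + 8)) = 1/(3*√23 - 37) = 1/(-37 + 3*√23)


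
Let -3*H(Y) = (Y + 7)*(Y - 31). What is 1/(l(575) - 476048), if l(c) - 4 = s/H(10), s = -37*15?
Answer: -119/56649791 ≈ -2.1006e-6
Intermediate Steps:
H(Y) = -(-31 + Y)*(7 + Y)/3 (H(Y) = -(Y + 7)*(Y - 31)/3 = -(7 + Y)*(-31 + Y)/3 = -(-31 + Y)*(7 + Y)/3)
s = -555
l(c) = -79/119 (l(c) = 4 - 555/(217/3 + 8*10 - 1/3*10**2) = 4 - 555/(217/3 + 80 - 1/3*100) = 4 - 555/(217/3 + 80 - 100/3) = 4 - 555/119 = -79/119)
1/(l(575) - 476048) = 1/(-79/119 - 476048) = 1/(-56649791/119) = -119/56649791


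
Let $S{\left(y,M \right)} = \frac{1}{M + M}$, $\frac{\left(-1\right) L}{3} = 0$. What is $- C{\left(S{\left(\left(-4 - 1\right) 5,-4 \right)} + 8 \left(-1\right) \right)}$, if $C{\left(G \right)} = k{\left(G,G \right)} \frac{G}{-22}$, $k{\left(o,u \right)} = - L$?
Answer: $0$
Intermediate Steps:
$L = 0$ ($L = \left(-3\right) 0 = 0$)
$S{\left(y,M \right)} = \frac{1}{2 M}$
$k{\left(o,u \right)} = 0$ ($k{\left(o,u \right)} = \left(-1\right) 0 = 0$)
$C{\left(G \right)} = 0$ ($C{\left(G \right)} = 0 \frac{G}{-22} = 0 G \left(- \frac{1}{22}\right) = 0 \left(- \frac{G}{22}\right) = 0$)
$- C{\left(S{\left(\left(-4 - 1\right) 5,-4 \right)} + 8 \left(-1\right) \right)} = \left(-1\right) 0 = 0$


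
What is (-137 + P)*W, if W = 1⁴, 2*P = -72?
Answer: -173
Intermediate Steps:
P = -36 (P = (½)*(-72) = -36)
W = 1
(-137 + P)*W = (-137 - 36)*1 = -173*1 = -173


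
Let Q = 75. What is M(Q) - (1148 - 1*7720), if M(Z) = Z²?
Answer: 12197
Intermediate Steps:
M(Q) - (1148 - 1*7720) = 75² - (1148 - 1*7720) = 5625 - (1148 - 7720) = 5625 - 1*(-6572) = 5625 + 6572 = 12197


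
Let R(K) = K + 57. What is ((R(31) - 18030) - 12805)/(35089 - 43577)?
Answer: 30747/8488 ≈ 3.6224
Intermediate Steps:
R(K) = 57 + K
((R(31) - 18030) - 12805)/(35089 - 43577) = (((57 + 31) - 18030) - 12805)/(35089 - 43577) = ((88 - 18030) - 12805)/(-8488) = (-17942 - 12805)*(-1/8488) = -30747*(-1/8488) = 30747/8488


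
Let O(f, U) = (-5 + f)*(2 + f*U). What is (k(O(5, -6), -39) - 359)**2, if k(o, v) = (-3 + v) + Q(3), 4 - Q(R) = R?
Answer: 160000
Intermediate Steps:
Q(R) = 4 - R
O(f, U) = (-5 + f)*(2 + U*f)
k(o, v) = -2 + v (k(o, v) = (-3 + v) + (4 - 1*3) = (-3 + v) + (4 - 3) = (-3 + v) + 1 = -2 + v)
(k(O(5, -6), -39) - 359)**2 = ((-2 - 39) - 359)**2 = (-41 - 359)**2 = (-400)**2 = 160000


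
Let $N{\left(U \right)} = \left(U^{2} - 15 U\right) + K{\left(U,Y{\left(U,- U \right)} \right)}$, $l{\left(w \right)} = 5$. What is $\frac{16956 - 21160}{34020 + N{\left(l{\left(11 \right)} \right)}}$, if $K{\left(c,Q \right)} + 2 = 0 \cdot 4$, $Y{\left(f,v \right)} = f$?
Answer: $- \frac{1051}{8492} \approx -0.12376$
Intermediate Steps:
$K{\left(c,Q \right)} = -2$ ($K{\left(c,Q \right)} = -2 + 0 \cdot 4 = -2 + 0 = -2$)
$N{\left(U \right)} = -2 + U^{2} - 15 U$ ($N{\left(U \right)} = \left(U^{2} - 15 U\right) - 2 = -2 + U^{2} - 15 U$)
$\frac{16956 - 21160}{34020 + N{\left(l{\left(11 \right)} \right)}} = \frac{16956 - 21160}{34020 - \left(77 - 25\right)} = - \frac{4204}{34020 - 52} = - \frac{4204}{33968} = \left(-4204\right) \frac{1}{33968} = - \frac{1051}{8492}$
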